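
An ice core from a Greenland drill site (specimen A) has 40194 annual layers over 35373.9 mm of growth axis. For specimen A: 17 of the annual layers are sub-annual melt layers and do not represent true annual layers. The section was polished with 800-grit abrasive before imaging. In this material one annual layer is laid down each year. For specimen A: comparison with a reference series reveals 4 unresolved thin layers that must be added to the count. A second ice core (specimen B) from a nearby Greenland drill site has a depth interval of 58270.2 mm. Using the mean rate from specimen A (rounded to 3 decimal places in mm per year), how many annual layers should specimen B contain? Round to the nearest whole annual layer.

Specimen A: correcting the raw count gives 40194 − 17 + 4 = 40181 true annual layers.
A: 35373.9 mm over 40181 years gives 35373.9 / 40181 ≈ 0.880 mm/year.
B spans 58270.2 / 0.880 = 66216.14 years ≈ 66216 annual layers.

66216 annual layers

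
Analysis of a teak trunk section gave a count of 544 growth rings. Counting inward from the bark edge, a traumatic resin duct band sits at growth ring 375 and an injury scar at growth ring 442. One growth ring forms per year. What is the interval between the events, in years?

Separation: 442 − 375 = 67 growth rings.
At one growth ring per year, 67 years elapsed between them.

67 yr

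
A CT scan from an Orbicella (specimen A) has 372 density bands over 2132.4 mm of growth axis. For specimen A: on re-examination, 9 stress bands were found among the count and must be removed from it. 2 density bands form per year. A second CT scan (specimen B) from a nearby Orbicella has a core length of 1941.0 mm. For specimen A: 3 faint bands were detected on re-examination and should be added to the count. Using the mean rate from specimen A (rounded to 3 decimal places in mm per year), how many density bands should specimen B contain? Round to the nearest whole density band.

333 density bands

Specimen A: after corrections the count is 372 − 9 + 3 = 366 density bands.
Specimen A: 366 density bands at 2 per year is 366 / 2 = 183 years.
A: Extension rate ≈ 2132.4 / 183 = 11.652 mm/yr.
B spans 1941.0 / 11.652 = 166.58 years; at 2 density bands per year that is 166.58 × 2 ≈ 333 density bands.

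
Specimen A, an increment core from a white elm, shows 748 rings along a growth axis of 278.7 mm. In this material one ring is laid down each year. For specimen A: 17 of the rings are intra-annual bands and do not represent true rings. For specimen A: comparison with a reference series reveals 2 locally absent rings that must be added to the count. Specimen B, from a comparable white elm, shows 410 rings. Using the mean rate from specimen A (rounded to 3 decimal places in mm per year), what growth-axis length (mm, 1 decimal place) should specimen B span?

155.8 mm

Specimen A: true ring count = 748 − 17 + 2 = 733.
A: 278.7 mm over 733 years gives 278.7 / 733 ≈ 0.380 mm/yr.
Length of B = 0.380 × 410 = 155.8 mm.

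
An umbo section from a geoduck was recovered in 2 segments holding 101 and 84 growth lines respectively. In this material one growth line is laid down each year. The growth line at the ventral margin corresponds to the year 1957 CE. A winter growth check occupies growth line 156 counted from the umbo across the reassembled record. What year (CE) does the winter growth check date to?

Total growth lines = 101 + 84 = 185.
Between growth line 156 and the ventral margin there are 185 − 156 = 29 growth lines.
The growth line at the ventral margin is 1957 CE, so the winter growth check dates to 1957 − 29 = 1928 CE.

1928 CE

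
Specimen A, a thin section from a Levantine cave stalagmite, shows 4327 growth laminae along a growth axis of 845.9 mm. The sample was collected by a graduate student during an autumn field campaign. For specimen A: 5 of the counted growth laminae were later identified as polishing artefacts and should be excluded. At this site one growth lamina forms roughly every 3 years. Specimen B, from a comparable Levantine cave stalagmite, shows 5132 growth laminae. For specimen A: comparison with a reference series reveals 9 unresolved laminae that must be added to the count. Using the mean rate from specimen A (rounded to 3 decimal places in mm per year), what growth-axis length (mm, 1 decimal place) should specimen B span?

1000.7 mm

Specimen A: true growth lamina count = 4327 − 5 + 9 = 4331.
Specimen A: at 3 years per growth lamina, 4331 × 3 = 12993 years.
A: Extension rate ≈ 845.9 / 12993 = 0.065 mm/yr.
Specimen B: 5132 growth laminae at 3 years each span 5132 × 3 = 15396 years. For B, 0.065 mm/year × 15396 years = 1000.7 mm.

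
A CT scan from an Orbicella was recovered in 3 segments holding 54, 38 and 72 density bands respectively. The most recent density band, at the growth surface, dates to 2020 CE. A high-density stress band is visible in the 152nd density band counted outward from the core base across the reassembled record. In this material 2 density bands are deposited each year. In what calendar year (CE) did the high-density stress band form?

2014 CE

Total density bands = 54 + 38 + 72 = 164.
164 − 152 = 12 density bands lie beyond the high-density stress band toward the growth surface.
12 density bands at 2 per year is 12 / 2 = 6 years.
The density band at the growth surface is 2020 CE, so the high-density stress band dates to 2020 − 6 = 2014 CE.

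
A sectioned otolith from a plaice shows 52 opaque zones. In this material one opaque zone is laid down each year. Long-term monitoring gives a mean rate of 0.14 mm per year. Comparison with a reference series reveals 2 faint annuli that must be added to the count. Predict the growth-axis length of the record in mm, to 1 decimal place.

After corrections the count is 52 + 2 = 54 opaque zones.
Predicted length = 0.14 mm/year × 54 years = 7.6 mm.

7.6 mm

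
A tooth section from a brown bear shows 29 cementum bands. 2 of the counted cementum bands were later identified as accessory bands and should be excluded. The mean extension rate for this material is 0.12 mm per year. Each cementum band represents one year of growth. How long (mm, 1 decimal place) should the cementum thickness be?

Adjusted count: 29 − 2 = 27 cementum bands.
27 years at 0.12 mm/year gives 0.12 × 27 = 3.2 mm.

3.2 mm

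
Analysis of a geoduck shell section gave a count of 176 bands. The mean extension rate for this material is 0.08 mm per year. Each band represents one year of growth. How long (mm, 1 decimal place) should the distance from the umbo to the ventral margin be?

14.1 mm

176 years of growth are recorded.
Predicted length = 0.08 mm/year × 176 years = 14.1 mm.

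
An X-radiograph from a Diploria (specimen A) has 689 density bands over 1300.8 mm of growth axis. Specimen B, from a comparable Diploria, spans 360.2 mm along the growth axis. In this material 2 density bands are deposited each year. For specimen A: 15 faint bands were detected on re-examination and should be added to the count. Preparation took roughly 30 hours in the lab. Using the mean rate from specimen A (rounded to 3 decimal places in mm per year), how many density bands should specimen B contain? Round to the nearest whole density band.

Specimen A: adjusted count: 689 + 15 = 704 density bands.
Specimen A: 704 density bands at 2 per year is 704 / 2 = 352 years.
A: Extension rate ≈ 1300.8 / 352 = 3.695 mm/year.
B spans 360.2 / 3.695 = 97.48 years; at 2 density bands per year that is 97.48 × 2 ≈ 195 density bands.

195 density bands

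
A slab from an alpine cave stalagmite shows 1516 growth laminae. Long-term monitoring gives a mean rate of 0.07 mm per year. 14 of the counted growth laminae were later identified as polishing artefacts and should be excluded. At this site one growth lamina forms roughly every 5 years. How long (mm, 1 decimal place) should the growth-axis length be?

525.7 mm

Adjusted count: 1516 − 14 = 1502 growth laminae.
At 5 years per growth lamina, 1502 × 5 = 7510 years.
Predicted length = 0.07 mm/year × 7510 years = 525.7 mm.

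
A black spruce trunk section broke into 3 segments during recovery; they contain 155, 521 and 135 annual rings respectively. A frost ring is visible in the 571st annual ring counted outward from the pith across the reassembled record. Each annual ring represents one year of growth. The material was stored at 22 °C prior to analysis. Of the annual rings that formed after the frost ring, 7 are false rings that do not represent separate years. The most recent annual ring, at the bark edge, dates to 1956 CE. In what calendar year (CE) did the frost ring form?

1723 CE

Total annual rings = 155 + 521 + 135 = 811.
Between annual ring 571 and the bark edge there are 811 − 571 = 240 annual rings.
Excluding 7 false annual rings: 240 − 7 = 233.
1956 − 233 = 1723 CE.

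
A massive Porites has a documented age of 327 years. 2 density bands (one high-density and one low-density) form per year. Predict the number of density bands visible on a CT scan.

Expected density bands: 327 × 2 = 654.
So 654 density bands should be present.

654 density bands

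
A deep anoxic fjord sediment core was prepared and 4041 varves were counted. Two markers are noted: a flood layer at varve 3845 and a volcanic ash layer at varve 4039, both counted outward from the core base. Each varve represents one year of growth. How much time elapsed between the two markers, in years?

4039 − 3845 = 194 varves lie between the two events.
That is 194 years at one varve per year.

194 years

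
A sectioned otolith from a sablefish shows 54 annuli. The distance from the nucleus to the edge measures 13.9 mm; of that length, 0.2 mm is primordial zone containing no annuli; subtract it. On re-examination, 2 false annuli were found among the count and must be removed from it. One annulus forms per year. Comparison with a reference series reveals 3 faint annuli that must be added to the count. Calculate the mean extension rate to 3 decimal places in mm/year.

Adjusted count: 54 − 2 + 3 = 55 annuli.
Net length = 13.9 − 0.2 = 13.7 mm.
Extension rate ≈ 13.7 / 55 = 0.249 mm/year.

0.249 mm/year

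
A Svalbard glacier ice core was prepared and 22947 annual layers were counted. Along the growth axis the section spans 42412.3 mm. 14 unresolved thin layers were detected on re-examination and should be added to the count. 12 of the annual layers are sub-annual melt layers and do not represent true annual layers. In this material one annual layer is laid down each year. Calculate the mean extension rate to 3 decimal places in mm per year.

Correcting the raw count gives 22947 − 12 + 14 = 22949 true annual layers.
Extension rate ≈ 42412.3 / 22949 = 1.848 mm per year.

1.848 mm per year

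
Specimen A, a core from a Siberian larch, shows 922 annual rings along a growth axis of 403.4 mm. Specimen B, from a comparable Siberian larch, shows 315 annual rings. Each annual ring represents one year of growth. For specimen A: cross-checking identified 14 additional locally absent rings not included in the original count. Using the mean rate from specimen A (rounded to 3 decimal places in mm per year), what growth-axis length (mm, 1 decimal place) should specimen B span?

Specimen A: true annual ring count = 922 + 14 = 936.
A: Mean rate = 403.4 mm / 936 years ≈ 0.431 mm/yr.
Length of B = 0.431 × 315 = 135.8 mm.

135.8 mm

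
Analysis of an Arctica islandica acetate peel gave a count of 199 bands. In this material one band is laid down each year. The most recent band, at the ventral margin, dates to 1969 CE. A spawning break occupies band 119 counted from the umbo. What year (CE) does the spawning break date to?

1889 CE

Between band 119 and the ventral margin there are 199 − 119 = 80 bands.
The band at the ventral margin is 1969 CE, so the spawning break dates to 1969 − 80 = 1889 CE.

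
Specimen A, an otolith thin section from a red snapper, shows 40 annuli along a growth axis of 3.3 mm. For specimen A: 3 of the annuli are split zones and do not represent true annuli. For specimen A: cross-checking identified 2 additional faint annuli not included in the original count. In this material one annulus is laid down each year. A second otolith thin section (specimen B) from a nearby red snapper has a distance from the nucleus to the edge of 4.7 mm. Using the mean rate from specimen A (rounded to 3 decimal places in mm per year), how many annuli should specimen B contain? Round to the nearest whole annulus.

55 annuli

Specimen A: after corrections the count is 40 − 3 + 2 = 39 annuli.
A: Mean rate = 3.3 mm / 39 years ≈ 0.085 mm/year.
B spans 4.7 / 0.085 = 55.29 years ≈ 55 annuli.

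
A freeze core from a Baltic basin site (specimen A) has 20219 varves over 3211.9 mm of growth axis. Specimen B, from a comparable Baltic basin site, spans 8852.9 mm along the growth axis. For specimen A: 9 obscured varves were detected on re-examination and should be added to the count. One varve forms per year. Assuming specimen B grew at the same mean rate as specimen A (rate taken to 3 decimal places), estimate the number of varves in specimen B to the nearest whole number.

55679 varves

Specimen A: true varve count = 20219 + 9 = 20228.
A: Extension rate ≈ 3211.9 / 20228 = 0.159 mm per year.
Specimen B: 8852.9 mm / 0.159 mm per year = 55678.62 years ≈ 55679 varves.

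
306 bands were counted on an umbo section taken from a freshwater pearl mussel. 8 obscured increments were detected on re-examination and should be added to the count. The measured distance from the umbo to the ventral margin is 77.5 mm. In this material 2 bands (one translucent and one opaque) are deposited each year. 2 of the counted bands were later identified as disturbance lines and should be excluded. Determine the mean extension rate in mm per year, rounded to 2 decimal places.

0.50 mm per year

After corrections the count is 306 − 2 + 8 = 312 bands.
312 bands at 2 per year is 312 / 2 = 156 years.
Mean rate = 77.5 mm / 156 years ≈ 0.50 mm per year.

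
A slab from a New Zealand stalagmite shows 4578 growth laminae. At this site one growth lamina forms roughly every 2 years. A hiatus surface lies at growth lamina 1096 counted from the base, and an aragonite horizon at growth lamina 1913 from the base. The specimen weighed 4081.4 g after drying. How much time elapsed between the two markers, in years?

1634 yr

Separation: 1913 − 1096 = 817 growth laminae.
At 2 years per growth lamina, 817 × 2 = 1634 years.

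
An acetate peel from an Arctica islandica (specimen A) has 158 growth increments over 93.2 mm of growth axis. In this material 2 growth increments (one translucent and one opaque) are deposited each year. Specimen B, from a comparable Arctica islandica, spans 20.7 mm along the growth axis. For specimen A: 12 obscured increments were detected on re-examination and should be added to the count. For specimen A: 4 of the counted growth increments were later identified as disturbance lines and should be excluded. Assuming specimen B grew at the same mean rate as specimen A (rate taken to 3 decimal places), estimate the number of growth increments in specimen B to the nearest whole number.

37 growth increments

Specimen A: adjusted count: 158 − 4 + 12 = 166 growth increments.
Specimen A: dividing by 2 growth increments per year: 166 / 2 = 83 years.
A: 93.2 mm over 83 years gives 93.2 / 83 ≈ 1.123 mm per year.
Specimen B: 20.7 mm / 1.123 mm per year = 18.43 years; at 2 growth increments per year that is 18.43 × 2 ≈ 37 growth increments.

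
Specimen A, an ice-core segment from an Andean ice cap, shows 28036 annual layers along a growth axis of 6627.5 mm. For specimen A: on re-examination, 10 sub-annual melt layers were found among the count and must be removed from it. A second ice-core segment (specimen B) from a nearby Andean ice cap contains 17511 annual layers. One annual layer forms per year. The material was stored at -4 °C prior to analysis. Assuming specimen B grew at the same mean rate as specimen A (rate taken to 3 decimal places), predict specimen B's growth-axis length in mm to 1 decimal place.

4132.6 mm

Specimen A: true annual layer count = 28036 − 10 = 28026.
A: Extension rate ≈ 6627.5 / 28026 = 0.236 mm/yr.
Length of B = 0.236 × 17511 = 4132.6 mm.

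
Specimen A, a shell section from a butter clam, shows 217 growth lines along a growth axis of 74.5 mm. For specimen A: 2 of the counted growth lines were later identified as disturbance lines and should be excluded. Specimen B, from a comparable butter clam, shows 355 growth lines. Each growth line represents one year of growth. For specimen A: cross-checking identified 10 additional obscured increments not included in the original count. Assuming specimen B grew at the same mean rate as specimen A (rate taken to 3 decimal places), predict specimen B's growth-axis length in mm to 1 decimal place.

Specimen A: after corrections the count is 217 − 2 + 10 = 225 growth lines.
A: 74.5 mm over 225 years gives 74.5 / 225 ≈ 0.331 mm per year.
Length of B = 0.331 × 355 = 117.5 mm.

117.5 mm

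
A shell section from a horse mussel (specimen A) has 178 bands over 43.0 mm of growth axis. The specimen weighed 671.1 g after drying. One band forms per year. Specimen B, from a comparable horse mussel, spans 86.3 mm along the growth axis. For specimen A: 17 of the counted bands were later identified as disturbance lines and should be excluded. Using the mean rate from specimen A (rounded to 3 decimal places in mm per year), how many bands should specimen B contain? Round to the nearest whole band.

Specimen A: true band count = 178 − 17 = 161.
A: 43.0 mm over 161 years gives 43.0 / 161 ≈ 0.267 mm/yr.
For B, 86.3 / 0.267 = 323.22 years ≈ 323 bands.

323 bands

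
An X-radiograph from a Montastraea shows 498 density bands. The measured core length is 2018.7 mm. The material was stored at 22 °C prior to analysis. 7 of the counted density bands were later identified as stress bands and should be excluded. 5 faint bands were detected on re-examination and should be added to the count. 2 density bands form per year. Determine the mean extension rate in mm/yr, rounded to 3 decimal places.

After corrections the count is 498 − 7 + 5 = 496 density bands.
Dividing by 2 density bands per year: 496 / 2 = 248 years.
Mean rate = 2018.7 mm / 248 years ≈ 8.140 mm/yr.

8.140 mm/yr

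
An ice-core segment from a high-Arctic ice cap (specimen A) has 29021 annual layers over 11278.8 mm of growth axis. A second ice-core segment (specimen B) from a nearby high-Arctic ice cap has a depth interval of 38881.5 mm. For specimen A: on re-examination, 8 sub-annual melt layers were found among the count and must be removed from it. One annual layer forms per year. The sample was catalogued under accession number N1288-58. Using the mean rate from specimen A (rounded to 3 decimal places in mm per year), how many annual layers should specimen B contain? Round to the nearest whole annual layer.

99952 annual layers

Specimen A: after corrections the count is 29021 − 8 = 29013 annual layers.
A: Extension rate ≈ 11278.8 / 29013 = 0.389 mm/yr.
Specimen B: 38881.5 mm / 0.389 mm per year = 99952.44 years ≈ 99952 annual layers.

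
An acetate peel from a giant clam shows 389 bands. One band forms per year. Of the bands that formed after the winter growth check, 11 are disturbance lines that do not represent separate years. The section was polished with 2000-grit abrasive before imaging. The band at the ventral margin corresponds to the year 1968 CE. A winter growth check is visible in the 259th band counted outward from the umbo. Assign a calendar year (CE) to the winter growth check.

1849 CE

The winter growth check sits at band 259 from the umbo, so 389 − 259 = 130 bands formed after it.
Excluding 11 false bands: 130 − 11 = 119.
1968 − 119 = 1849 CE.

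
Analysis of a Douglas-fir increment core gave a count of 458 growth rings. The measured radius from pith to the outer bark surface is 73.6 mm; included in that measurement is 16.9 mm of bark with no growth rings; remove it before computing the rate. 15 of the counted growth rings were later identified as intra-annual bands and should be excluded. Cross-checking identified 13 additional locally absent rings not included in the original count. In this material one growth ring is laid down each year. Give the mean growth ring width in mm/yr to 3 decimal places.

After corrections the count is 458 − 15 + 13 = 456 growth rings.
Net length = 73.6 − 16.9 = 56.7 mm.
56.7 mm over 456 years gives 56.7 / 456 ≈ 0.124 mm/yr.

0.124 mm/yr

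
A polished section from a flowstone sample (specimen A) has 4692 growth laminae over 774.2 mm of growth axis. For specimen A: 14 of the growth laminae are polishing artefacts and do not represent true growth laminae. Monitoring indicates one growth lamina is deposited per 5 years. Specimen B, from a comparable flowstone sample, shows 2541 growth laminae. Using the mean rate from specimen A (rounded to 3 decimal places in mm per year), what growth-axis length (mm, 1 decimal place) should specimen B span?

Specimen A: correcting the raw count gives 4692 − 14 = 4678 true growth laminae.
Specimen A: at 5 years per growth lamina, 4678 × 5 = 23390 years.
A: Extension rate ≈ 774.2 / 23390 = 0.033 mm/yr.
Specimen B: 2541 growth laminae at 5 years each span 2541 × 5 = 12705 years. For B, 0.033 mm/year × 12705 years = 419.3 mm.

419.3 mm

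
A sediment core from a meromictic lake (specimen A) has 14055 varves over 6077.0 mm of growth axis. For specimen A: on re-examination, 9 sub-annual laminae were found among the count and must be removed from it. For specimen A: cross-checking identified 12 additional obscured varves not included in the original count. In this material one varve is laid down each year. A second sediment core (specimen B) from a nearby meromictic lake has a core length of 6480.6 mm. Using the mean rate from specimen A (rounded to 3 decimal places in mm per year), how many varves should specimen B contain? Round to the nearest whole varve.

15001 varves

Specimen A: true varve count = 14055 − 9 + 12 = 14058.
A: 6077.0 mm over 14058 years gives 6077.0 / 14058 ≈ 0.432 mm per year.
B spans 6480.6 / 0.432 = 15001.39 years ≈ 15001 varves.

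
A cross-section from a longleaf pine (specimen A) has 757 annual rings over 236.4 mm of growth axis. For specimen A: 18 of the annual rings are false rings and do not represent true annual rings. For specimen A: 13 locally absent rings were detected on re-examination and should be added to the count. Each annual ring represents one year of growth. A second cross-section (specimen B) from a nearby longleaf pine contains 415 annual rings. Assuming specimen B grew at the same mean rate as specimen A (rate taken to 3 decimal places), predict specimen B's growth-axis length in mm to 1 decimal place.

Specimen A: true annual ring count = 757 − 18 + 13 = 752.
A: Extension rate ≈ 236.4 / 752 = 0.314 mm/year.
Length of B = 0.314 × 415 = 130.3 mm.

130.3 mm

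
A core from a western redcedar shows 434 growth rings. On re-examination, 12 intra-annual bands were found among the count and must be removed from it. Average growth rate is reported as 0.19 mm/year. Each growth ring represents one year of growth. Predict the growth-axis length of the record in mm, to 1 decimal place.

Correcting the raw count gives 434 − 12 = 422 true growth rings.
422 years at 0.19 mm/year gives 0.19 × 422 = 80.2 mm.

80.2 mm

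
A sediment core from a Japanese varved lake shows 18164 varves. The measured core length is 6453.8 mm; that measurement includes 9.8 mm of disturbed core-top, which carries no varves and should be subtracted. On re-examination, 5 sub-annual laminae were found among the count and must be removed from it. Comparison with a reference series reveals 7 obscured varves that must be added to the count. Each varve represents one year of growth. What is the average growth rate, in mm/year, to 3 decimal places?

0.355 mm/year

Adjusted count: 18164 − 5 + 7 = 18166 varves.
Removing the 9.8 mm offcut leaves 6453.8 − 9.8 = 6444.0 mm.
6444.0 mm over 18166 years gives 6444.0 / 18166 ≈ 0.355 mm/year.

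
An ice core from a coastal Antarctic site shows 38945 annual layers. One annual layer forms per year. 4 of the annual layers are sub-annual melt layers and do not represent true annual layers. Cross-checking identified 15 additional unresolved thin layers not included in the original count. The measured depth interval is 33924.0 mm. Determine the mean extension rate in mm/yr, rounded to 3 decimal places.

Adjusted count: 38945 − 4 + 15 = 38956 annual layers.
Mean rate = 33924.0 mm / 38956 years ≈ 0.871 mm/yr.

0.871 mm/yr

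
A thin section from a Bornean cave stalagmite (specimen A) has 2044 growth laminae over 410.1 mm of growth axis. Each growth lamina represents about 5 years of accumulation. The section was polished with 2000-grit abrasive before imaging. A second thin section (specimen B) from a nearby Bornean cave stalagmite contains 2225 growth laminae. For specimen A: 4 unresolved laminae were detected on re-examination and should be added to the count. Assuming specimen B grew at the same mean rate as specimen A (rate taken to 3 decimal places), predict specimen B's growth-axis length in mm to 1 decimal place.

445.0 mm

Specimen A: true growth lamina count = 2044 + 4 = 2048.
Specimen A: multiplying by 5 years per growth lamina: 2048 × 5 = 10240 years.
A: Mean rate = 410.1 mm / 10240 years ≈ 0.040 mm/year.
Specimen B: at 5 years per growth lamina, 2225 × 5 = 11125 years. B's length ≈ 0.040 × 11125 = 445.0 mm.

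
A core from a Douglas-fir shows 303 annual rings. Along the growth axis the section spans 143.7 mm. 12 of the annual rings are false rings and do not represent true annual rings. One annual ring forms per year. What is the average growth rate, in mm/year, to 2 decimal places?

0.49 mm/year

Correcting the raw count gives 303 − 12 = 291 true annual rings.
Mean rate = 143.7 mm / 291 years ≈ 0.49 mm/year.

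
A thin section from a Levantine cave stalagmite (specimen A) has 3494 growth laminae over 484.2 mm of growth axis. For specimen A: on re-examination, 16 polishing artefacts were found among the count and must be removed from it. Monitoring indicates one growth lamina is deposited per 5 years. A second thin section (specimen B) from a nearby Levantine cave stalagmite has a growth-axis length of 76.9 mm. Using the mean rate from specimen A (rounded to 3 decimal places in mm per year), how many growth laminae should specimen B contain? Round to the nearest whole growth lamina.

549 growth laminae

Specimen A: after corrections the count is 3494 − 16 = 3478 growth laminae.
Specimen A: multiplying by 5 years per growth lamina: 3478 × 5 = 17390 years.
A: Mean rate = 484.2 mm / 17390 years ≈ 0.028 mm/year.
For B, 76.9 / 0.028 = 2746.43 years; at 5 years per growth lamina that is 2746.43 / 5 ≈ 549 growth laminae.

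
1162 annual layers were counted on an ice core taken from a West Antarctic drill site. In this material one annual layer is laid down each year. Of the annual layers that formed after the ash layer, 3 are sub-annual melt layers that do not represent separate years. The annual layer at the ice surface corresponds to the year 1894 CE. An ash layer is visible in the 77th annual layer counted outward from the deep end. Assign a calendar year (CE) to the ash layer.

812 CE

The ash layer sits at annual layer 77 from the deep end, so 1162 − 77 = 1085 annual layers formed after it.
Excluding 3 false annual layers: 1085 − 3 = 1082.
1894 − 1082 = 812 CE.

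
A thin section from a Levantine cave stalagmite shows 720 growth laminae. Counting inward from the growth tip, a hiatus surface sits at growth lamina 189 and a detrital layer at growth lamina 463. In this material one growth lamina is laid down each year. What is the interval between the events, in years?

274 yr

Separation: 463 − 189 = 274 growth laminae.
At one growth lamina per year, 274 years elapsed between them.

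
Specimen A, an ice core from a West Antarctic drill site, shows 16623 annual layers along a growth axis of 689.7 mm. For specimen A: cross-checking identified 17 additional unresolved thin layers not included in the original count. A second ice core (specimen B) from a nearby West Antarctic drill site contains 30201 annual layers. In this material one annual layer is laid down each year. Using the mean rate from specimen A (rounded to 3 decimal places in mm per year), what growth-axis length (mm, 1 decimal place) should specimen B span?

1238.2 mm

Specimen A: true annual layer count = 16623 + 17 = 16640.
A: 689.7 mm over 16640 years gives 689.7 / 16640 ≈ 0.041 mm/yr.
B's length ≈ 0.041 × 30201 = 1238.2 mm.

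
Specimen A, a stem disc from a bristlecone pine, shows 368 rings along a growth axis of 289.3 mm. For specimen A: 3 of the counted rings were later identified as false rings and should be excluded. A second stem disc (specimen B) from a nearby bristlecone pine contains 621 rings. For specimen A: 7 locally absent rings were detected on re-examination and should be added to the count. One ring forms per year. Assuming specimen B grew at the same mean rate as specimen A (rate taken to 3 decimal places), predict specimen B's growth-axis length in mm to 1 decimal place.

Specimen A: adjusted count: 368 − 3 + 7 = 372 rings.
A: 289.3 mm over 372 years gives 289.3 / 372 ≈ 0.778 mm/yr.
B's length ≈ 0.778 × 621 = 483.1 mm.

483.1 mm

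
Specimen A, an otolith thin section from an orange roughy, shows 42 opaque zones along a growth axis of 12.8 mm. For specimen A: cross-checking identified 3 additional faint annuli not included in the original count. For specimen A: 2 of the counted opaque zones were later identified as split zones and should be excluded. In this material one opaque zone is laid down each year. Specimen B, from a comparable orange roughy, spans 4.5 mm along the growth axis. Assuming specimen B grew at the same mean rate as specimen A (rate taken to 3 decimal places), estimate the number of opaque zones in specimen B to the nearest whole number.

Specimen A: true opaque zone count = 42 − 2 + 3 = 43.
A: Extension rate ≈ 12.8 / 43 = 0.298 mm per year.
B spans 4.5 / 0.298 = 15.10 years ≈ 15 opaque zones.

15 opaque zones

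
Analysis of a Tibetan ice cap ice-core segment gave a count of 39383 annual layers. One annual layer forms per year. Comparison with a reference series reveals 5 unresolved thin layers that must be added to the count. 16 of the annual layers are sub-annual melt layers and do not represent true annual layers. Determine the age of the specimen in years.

39372 years

True annual layer count = 39383 − 16 + 5 = 39372.
At one annual layer per year, that is 39372 years.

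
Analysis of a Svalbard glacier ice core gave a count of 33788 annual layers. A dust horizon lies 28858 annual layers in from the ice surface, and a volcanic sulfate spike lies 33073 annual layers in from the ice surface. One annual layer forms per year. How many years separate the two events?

4215 years

33073 − 28858 = 4215 annual layers lie between the two events.
At one annual layer per year, 4215 years elapsed between them.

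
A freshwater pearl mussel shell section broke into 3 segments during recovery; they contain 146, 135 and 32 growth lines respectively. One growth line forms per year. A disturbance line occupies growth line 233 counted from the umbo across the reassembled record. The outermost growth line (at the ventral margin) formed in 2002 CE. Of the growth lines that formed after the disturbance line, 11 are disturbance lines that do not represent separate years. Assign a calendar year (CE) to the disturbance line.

1933 CE

Total growth lines = 146 + 135 + 32 = 313.
The disturbance line sits at growth line 233 from the umbo, so 313 − 233 = 80 growth lines formed after it.
Removing the 11 false growth lines leaves 80 − 11 = 69 true growth lines beyond the disturbance line.
2002 − 69 = 1933 CE.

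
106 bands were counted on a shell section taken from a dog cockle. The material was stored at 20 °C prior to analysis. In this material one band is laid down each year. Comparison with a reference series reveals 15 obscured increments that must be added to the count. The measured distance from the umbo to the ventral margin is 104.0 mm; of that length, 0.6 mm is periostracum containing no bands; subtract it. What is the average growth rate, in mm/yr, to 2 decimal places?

After corrections the count is 106 + 15 = 121 bands.
The growth record spans 104.0 − 0.6 = 103.4 mm.
Extension rate ≈ 103.4 / 121 = 0.85 mm/yr.

0.85 mm/yr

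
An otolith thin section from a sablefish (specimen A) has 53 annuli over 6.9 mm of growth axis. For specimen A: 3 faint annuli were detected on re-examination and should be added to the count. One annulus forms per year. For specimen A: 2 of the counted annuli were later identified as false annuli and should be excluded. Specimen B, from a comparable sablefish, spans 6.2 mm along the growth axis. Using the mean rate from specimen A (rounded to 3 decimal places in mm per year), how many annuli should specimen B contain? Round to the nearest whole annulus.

48 annuli

Specimen A: after corrections the count is 53 − 2 + 3 = 54 annuli.
A: 6.9 mm over 54 years gives 6.9 / 54 ≈ 0.128 mm/year.
For B, 6.2 / 0.128 = 48.44 years ≈ 48 annuli.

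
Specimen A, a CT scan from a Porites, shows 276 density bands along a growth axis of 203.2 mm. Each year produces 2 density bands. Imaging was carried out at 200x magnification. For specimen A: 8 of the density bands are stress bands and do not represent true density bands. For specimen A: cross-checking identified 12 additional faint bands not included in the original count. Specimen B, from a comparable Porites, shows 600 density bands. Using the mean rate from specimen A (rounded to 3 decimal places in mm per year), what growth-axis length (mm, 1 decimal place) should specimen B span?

Specimen A: after corrections the count is 276 − 8 + 12 = 280 density bands.
Specimen A: 280 density bands at 2 per year is 280 / 2 = 140 years.
A: Extension rate ≈ 203.2 / 140 = 1.451 mm/year.
Specimen B: with 2 density bands per year, 600 / 2 = 300 years. Length of B = 1.451 × 300 = 435.3 mm.

435.3 mm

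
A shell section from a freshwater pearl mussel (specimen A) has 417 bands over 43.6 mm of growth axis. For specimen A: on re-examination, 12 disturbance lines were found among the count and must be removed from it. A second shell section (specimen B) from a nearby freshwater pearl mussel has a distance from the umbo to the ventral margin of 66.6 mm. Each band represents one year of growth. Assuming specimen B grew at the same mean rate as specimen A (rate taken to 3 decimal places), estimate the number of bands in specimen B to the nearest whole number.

617 bands

Specimen A: adjusted count: 417 − 12 = 405 bands.
A: 43.6 mm over 405 years gives 43.6 / 405 ≈ 0.108 mm per year.
For B, 66.6 / 0.108 = 616.67 years ≈ 617 bands.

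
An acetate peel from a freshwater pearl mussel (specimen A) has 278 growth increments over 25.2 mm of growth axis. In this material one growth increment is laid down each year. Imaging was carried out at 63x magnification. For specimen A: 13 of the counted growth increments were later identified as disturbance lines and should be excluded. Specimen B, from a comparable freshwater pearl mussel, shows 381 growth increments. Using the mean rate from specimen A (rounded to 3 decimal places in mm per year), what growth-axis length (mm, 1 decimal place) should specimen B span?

36.2 mm

Specimen A: after corrections the count is 278 − 13 = 265 growth increments.
A: Extension rate ≈ 25.2 / 265 = 0.095 mm per year.
B's length ≈ 0.095 × 381 = 36.2 mm.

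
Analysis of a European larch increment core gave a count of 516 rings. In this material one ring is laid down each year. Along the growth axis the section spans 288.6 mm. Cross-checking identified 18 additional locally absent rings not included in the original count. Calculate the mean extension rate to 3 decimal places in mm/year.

0.540 mm/year

Correcting the raw count gives 516 + 18 = 534 true rings.
288.6 mm over 534 years gives 288.6 / 534 ≈ 0.540 mm/year.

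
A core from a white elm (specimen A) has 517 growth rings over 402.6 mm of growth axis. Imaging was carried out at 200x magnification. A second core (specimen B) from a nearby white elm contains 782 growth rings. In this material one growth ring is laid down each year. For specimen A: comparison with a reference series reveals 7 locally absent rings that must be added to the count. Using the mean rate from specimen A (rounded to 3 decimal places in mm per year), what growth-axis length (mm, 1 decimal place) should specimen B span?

600.6 mm

Specimen A: true growth ring count = 517 + 7 = 524.
A: Mean rate = 402.6 mm / 524 years ≈ 0.768 mm/yr.
Length of B = 0.768 × 782 = 600.6 mm.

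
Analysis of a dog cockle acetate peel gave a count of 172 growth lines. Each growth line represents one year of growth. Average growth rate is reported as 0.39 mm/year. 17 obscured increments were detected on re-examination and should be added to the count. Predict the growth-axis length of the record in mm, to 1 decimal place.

After corrections the count is 172 + 17 = 189 growth lines.
Length ≈ 0.39 × 189 = 73.7 mm.

73.7 mm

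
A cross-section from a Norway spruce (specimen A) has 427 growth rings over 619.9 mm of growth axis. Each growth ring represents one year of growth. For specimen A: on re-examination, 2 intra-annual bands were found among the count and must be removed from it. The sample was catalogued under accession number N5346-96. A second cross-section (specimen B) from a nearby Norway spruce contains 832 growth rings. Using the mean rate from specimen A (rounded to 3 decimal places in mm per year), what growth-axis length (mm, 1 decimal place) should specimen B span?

Specimen A: correcting the raw count gives 427 − 2 = 425 true growth rings.
A: Extension rate ≈ 619.9 / 425 = 1.459 mm/year.
Length of B = 1.459 × 832 = 1213.9 mm.

1213.9 mm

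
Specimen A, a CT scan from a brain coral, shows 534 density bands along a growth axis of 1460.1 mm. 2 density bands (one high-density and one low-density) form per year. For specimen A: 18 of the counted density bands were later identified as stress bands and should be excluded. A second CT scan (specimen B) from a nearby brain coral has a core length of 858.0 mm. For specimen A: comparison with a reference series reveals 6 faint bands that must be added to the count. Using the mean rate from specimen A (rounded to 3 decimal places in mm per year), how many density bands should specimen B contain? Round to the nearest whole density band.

Specimen A: adjusted count: 534 − 18 + 6 = 522 density bands.
Specimen A: 522 density bands at 2 per year is 522 / 2 = 261 years.
A: Extension rate ≈ 1460.1 / 261 = 5.594 mm per year.
For B, 858.0 / 5.594 = 153.38 years; at 2 density bands per year that is 153.38 × 2 ≈ 307 density bands.

307 density bands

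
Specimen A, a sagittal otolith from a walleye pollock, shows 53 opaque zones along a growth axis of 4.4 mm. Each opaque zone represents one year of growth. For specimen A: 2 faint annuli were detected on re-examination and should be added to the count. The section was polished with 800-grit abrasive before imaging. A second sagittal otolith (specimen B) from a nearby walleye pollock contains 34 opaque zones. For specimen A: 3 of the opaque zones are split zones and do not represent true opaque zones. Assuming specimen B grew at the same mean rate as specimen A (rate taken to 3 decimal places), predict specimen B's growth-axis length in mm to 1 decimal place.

Specimen A: correcting the raw count gives 53 − 3 + 2 = 52 true opaque zones.
A: Extension rate ≈ 4.4 / 52 = 0.085 mm/yr.
B's length ≈ 0.085 × 34 = 2.9 mm.

2.9 mm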